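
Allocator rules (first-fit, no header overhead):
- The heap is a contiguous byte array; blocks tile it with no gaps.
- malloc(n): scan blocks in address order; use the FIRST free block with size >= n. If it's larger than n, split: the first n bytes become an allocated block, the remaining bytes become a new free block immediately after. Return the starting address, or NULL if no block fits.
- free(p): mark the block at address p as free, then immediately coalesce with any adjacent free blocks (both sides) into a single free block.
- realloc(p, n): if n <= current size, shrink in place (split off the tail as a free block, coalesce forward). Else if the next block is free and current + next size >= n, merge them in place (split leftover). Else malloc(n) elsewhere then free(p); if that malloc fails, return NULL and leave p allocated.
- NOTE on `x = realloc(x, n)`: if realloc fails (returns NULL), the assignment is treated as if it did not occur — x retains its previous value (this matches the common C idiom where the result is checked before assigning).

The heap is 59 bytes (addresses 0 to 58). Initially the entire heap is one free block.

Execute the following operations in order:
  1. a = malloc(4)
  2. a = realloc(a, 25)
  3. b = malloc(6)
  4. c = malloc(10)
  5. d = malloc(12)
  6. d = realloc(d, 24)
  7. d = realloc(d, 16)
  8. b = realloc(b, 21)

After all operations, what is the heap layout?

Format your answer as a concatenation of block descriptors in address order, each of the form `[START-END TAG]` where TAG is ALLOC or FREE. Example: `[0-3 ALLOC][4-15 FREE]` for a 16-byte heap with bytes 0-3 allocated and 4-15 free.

Answer: [0-24 ALLOC][25-30 ALLOC][31-40 ALLOC][41-56 ALLOC][57-58 FREE]

Derivation:
Op 1: a = malloc(4) -> a = 0; heap: [0-3 ALLOC][4-58 FREE]
Op 2: a = realloc(a, 25) -> a = 0; heap: [0-24 ALLOC][25-58 FREE]
Op 3: b = malloc(6) -> b = 25; heap: [0-24 ALLOC][25-30 ALLOC][31-58 FREE]
Op 4: c = malloc(10) -> c = 31; heap: [0-24 ALLOC][25-30 ALLOC][31-40 ALLOC][41-58 FREE]
Op 5: d = malloc(12) -> d = 41; heap: [0-24 ALLOC][25-30 ALLOC][31-40 ALLOC][41-52 ALLOC][53-58 FREE]
Op 6: d = realloc(d, 24) -> NULL (d unchanged); heap: [0-24 ALLOC][25-30 ALLOC][31-40 ALLOC][41-52 ALLOC][53-58 FREE]
Op 7: d = realloc(d, 16) -> d = 41; heap: [0-24 ALLOC][25-30 ALLOC][31-40 ALLOC][41-56 ALLOC][57-58 FREE]
Op 8: b = realloc(b, 21) -> NULL (b unchanged); heap: [0-24 ALLOC][25-30 ALLOC][31-40 ALLOC][41-56 ALLOC][57-58 FREE]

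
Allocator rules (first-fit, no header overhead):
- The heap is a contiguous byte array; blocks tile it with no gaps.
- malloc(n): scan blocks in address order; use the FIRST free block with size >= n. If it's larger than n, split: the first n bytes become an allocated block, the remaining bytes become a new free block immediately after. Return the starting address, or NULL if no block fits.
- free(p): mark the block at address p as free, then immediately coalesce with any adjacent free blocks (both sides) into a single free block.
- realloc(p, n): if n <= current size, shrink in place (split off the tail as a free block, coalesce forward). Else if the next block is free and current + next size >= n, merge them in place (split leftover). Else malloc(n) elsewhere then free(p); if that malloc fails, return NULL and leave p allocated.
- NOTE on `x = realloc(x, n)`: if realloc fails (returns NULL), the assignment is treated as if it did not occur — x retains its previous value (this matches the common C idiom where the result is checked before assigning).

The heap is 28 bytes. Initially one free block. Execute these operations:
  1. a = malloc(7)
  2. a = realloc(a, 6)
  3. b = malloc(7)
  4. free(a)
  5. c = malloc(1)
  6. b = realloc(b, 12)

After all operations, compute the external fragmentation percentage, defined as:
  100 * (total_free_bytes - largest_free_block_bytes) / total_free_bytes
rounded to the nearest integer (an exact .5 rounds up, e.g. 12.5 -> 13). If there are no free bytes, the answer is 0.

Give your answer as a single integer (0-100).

Answer: 33

Derivation:
Op 1: a = malloc(7) -> a = 0; heap: [0-6 ALLOC][7-27 FREE]
Op 2: a = realloc(a, 6) -> a = 0; heap: [0-5 ALLOC][6-27 FREE]
Op 3: b = malloc(7) -> b = 6; heap: [0-5 ALLOC][6-12 ALLOC][13-27 FREE]
Op 4: free(a) -> (freed a); heap: [0-5 FREE][6-12 ALLOC][13-27 FREE]
Op 5: c = malloc(1) -> c = 0; heap: [0-0 ALLOC][1-5 FREE][6-12 ALLOC][13-27 FREE]
Op 6: b = realloc(b, 12) -> b = 6; heap: [0-0 ALLOC][1-5 FREE][6-17 ALLOC][18-27 FREE]
Free blocks: [5 10] total_free=15 largest=10 -> 100*(15-10)/15 = 500/15 ≈ 33.333 -> rounds to 33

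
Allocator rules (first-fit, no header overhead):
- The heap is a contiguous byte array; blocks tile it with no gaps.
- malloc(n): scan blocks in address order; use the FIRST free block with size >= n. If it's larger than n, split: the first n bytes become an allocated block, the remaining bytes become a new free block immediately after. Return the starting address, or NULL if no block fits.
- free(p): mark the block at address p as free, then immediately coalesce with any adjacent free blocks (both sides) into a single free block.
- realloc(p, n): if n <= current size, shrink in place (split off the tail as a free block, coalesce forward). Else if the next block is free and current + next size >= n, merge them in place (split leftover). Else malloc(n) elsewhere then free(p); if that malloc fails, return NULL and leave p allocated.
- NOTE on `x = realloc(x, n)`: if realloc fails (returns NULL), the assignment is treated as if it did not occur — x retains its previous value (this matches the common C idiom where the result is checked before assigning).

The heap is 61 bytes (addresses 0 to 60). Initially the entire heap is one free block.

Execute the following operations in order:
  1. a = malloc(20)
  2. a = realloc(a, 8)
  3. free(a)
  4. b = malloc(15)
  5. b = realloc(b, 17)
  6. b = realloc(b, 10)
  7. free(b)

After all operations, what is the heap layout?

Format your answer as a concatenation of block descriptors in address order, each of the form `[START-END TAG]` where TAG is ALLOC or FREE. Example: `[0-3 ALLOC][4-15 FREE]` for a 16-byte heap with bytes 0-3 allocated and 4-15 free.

Op 1: a = malloc(20) -> a = 0; heap: [0-19 ALLOC][20-60 FREE]
Op 2: a = realloc(a, 8) -> a = 0; heap: [0-7 ALLOC][8-60 FREE]
Op 3: free(a) -> (freed a); heap: [0-60 FREE]
Op 4: b = malloc(15) -> b = 0; heap: [0-14 ALLOC][15-60 FREE]
Op 5: b = realloc(b, 17) -> b = 0; heap: [0-16 ALLOC][17-60 FREE]
Op 6: b = realloc(b, 10) -> b = 0; heap: [0-9 ALLOC][10-60 FREE]
Op 7: free(b) -> (freed b); heap: [0-60 FREE]

Answer: [0-60 FREE]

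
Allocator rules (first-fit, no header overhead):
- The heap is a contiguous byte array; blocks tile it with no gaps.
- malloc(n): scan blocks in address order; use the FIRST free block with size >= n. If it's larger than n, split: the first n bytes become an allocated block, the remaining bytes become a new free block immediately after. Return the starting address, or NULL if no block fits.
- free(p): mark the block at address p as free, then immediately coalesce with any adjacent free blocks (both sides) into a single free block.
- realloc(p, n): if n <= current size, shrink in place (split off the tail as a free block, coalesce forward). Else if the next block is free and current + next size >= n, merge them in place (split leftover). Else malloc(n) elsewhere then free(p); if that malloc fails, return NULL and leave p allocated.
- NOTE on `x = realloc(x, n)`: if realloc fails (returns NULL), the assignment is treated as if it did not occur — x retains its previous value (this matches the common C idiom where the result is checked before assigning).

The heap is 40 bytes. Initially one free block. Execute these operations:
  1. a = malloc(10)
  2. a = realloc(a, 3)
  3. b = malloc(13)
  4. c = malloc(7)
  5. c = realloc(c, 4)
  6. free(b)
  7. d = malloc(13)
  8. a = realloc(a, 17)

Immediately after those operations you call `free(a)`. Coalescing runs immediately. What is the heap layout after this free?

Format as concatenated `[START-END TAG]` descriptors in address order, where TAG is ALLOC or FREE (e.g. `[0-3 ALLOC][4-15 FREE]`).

Op 1: a = malloc(10) -> a = 0; heap: [0-9 ALLOC][10-39 FREE]
Op 2: a = realloc(a, 3) -> a = 0; heap: [0-2 ALLOC][3-39 FREE]
Op 3: b = malloc(13) -> b = 3; heap: [0-2 ALLOC][3-15 ALLOC][16-39 FREE]
Op 4: c = malloc(7) -> c = 16; heap: [0-2 ALLOC][3-15 ALLOC][16-22 ALLOC][23-39 FREE]
Op 5: c = realloc(c, 4) -> c = 16; heap: [0-2 ALLOC][3-15 ALLOC][16-19 ALLOC][20-39 FREE]
Op 6: free(b) -> (freed b); heap: [0-2 ALLOC][3-15 FREE][16-19 ALLOC][20-39 FREE]
Op 7: d = malloc(13) -> d = 3; heap: [0-2 ALLOC][3-15 ALLOC][16-19 ALLOC][20-39 FREE]
Op 8: a = realloc(a, 17) -> a = 20; heap: [0-2 FREE][3-15 ALLOC][16-19 ALLOC][20-36 ALLOC][37-39 FREE]
free(a): a = 20 -> block [20-36 ALLOC]; mark free, coalesce with adjacent free neighbors -> [0-2 FREE][3-15 ALLOC][16-19 ALLOC][20-39 FREE]

Answer: [0-2 FREE][3-15 ALLOC][16-19 ALLOC][20-39 FREE]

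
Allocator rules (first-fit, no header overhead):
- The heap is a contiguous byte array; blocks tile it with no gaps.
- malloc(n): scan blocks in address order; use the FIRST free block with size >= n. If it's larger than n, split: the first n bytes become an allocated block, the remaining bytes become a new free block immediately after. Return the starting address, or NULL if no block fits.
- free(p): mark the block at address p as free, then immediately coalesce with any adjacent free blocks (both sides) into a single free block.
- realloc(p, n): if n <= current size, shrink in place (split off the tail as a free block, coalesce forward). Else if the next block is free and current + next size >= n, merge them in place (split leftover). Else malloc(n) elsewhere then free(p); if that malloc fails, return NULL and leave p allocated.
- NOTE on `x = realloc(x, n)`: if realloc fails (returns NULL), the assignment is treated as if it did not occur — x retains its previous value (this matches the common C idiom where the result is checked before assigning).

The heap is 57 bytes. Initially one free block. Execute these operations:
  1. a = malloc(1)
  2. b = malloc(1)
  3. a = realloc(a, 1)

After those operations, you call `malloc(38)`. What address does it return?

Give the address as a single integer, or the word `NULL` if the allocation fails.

Op 1: a = malloc(1) -> a = 0; heap: [0-0 ALLOC][1-56 FREE]
Op 2: b = malloc(1) -> b = 1; heap: [0-0 ALLOC][1-1 ALLOC][2-56 FREE]
Op 3: a = realloc(a, 1) -> a = 0; heap: [0-0 ALLOC][1-1 ALLOC][2-56 FREE]
malloc(38): first-fit scan over [0-0 ALLOC][1-1 ALLOC][2-56 FREE] -> 2

Answer: 2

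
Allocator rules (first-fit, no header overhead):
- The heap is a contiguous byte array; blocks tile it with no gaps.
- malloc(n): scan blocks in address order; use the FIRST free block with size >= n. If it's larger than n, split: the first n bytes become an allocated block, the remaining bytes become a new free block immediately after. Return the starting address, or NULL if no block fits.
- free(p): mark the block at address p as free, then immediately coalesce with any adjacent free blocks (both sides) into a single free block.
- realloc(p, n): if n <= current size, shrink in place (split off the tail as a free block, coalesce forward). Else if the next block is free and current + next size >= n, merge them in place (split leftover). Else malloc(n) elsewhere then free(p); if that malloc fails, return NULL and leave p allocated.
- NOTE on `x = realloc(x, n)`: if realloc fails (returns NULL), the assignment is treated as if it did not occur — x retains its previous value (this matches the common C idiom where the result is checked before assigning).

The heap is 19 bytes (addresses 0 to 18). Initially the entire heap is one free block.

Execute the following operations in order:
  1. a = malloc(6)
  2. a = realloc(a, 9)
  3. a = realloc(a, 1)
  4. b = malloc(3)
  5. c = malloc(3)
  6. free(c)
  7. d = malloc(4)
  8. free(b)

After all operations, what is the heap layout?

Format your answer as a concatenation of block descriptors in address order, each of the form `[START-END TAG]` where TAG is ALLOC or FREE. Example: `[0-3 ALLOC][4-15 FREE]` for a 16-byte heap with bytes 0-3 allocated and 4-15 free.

Answer: [0-0 ALLOC][1-3 FREE][4-7 ALLOC][8-18 FREE]

Derivation:
Op 1: a = malloc(6) -> a = 0; heap: [0-5 ALLOC][6-18 FREE]
Op 2: a = realloc(a, 9) -> a = 0; heap: [0-8 ALLOC][9-18 FREE]
Op 3: a = realloc(a, 1) -> a = 0; heap: [0-0 ALLOC][1-18 FREE]
Op 4: b = malloc(3) -> b = 1; heap: [0-0 ALLOC][1-3 ALLOC][4-18 FREE]
Op 5: c = malloc(3) -> c = 4; heap: [0-0 ALLOC][1-3 ALLOC][4-6 ALLOC][7-18 FREE]
Op 6: free(c) -> (freed c); heap: [0-0 ALLOC][1-3 ALLOC][4-18 FREE]
Op 7: d = malloc(4) -> d = 4; heap: [0-0 ALLOC][1-3 ALLOC][4-7 ALLOC][8-18 FREE]
Op 8: free(b) -> (freed b); heap: [0-0 ALLOC][1-3 FREE][4-7 ALLOC][8-18 FREE]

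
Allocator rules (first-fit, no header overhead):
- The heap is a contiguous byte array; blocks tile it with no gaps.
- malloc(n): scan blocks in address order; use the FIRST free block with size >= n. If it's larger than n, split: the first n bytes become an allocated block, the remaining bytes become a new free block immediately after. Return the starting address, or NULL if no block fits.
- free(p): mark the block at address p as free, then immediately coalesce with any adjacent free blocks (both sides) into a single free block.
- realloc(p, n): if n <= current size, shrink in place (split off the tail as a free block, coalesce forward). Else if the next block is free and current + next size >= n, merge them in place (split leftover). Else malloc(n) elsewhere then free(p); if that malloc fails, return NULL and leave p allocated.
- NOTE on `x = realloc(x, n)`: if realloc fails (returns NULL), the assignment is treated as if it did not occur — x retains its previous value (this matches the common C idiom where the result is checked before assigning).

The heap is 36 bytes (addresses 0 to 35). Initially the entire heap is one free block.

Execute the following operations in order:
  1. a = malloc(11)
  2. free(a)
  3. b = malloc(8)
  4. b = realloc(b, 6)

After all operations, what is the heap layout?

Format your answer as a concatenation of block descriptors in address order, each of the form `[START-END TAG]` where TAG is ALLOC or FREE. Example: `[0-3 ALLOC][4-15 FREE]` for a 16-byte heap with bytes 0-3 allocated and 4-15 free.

Op 1: a = malloc(11) -> a = 0; heap: [0-10 ALLOC][11-35 FREE]
Op 2: free(a) -> (freed a); heap: [0-35 FREE]
Op 3: b = malloc(8) -> b = 0; heap: [0-7 ALLOC][8-35 FREE]
Op 4: b = realloc(b, 6) -> b = 0; heap: [0-5 ALLOC][6-35 FREE]

Answer: [0-5 ALLOC][6-35 FREE]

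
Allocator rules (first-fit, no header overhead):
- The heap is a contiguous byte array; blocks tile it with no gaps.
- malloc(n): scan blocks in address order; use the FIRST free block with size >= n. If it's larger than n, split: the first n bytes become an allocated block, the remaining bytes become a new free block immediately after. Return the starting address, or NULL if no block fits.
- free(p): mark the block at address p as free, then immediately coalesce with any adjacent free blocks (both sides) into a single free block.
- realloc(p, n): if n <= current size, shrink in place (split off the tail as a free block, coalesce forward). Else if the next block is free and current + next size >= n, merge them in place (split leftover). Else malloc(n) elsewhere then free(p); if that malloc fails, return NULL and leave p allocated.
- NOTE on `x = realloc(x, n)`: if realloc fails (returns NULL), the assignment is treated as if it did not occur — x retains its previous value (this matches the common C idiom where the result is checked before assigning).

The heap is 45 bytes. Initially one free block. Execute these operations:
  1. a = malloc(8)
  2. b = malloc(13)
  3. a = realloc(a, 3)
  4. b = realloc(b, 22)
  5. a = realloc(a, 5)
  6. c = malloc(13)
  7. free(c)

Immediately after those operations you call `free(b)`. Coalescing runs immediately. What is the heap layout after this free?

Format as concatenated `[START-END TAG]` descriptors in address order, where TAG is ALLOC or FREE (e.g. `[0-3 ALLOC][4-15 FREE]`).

Answer: [0-4 ALLOC][5-44 FREE]

Derivation:
Op 1: a = malloc(8) -> a = 0; heap: [0-7 ALLOC][8-44 FREE]
Op 2: b = malloc(13) -> b = 8; heap: [0-7 ALLOC][8-20 ALLOC][21-44 FREE]
Op 3: a = realloc(a, 3) -> a = 0; heap: [0-2 ALLOC][3-7 FREE][8-20 ALLOC][21-44 FREE]
Op 4: b = realloc(b, 22) -> b = 8; heap: [0-2 ALLOC][3-7 FREE][8-29 ALLOC][30-44 FREE]
Op 5: a = realloc(a, 5) -> a = 0; heap: [0-4 ALLOC][5-7 FREE][8-29 ALLOC][30-44 FREE]
Op 6: c = malloc(13) -> c = 30; heap: [0-4 ALLOC][5-7 FREE][8-29 ALLOC][30-42 ALLOC][43-44 FREE]
Op 7: free(c) -> (freed c); heap: [0-4 ALLOC][5-7 FREE][8-29 ALLOC][30-44 FREE]
free(b): b = 8 -> block [8-29 ALLOC]; mark free, coalesce with adjacent free neighbors -> [0-4 ALLOC][5-44 FREE]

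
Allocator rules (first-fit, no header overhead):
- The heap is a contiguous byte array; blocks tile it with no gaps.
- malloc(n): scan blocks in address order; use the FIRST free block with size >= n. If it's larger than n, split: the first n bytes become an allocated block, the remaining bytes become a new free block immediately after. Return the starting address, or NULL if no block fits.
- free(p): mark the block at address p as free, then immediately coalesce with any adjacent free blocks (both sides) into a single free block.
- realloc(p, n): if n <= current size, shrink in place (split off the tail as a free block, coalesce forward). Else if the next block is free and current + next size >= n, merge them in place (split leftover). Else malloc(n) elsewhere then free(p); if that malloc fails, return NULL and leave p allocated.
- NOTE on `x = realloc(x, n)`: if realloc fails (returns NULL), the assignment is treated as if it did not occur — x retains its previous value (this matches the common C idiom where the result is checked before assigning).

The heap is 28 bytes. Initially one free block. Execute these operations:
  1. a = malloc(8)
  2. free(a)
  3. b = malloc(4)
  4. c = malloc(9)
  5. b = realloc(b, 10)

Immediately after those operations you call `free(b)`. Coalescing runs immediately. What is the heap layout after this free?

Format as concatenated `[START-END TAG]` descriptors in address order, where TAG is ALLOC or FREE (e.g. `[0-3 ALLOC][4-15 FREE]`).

Answer: [0-3 FREE][4-12 ALLOC][13-27 FREE]

Derivation:
Op 1: a = malloc(8) -> a = 0; heap: [0-7 ALLOC][8-27 FREE]
Op 2: free(a) -> (freed a); heap: [0-27 FREE]
Op 3: b = malloc(4) -> b = 0; heap: [0-3 ALLOC][4-27 FREE]
Op 4: c = malloc(9) -> c = 4; heap: [0-3 ALLOC][4-12 ALLOC][13-27 FREE]
Op 5: b = realloc(b, 10) -> b = 13; heap: [0-3 FREE][4-12 ALLOC][13-22 ALLOC][23-27 FREE]
free(b): b = 13 -> block [13-22 ALLOC]; mark free, coalesce with adjacent free neighbors -> [0-3 FREE][4-12 ALLOC][13-27 FREE]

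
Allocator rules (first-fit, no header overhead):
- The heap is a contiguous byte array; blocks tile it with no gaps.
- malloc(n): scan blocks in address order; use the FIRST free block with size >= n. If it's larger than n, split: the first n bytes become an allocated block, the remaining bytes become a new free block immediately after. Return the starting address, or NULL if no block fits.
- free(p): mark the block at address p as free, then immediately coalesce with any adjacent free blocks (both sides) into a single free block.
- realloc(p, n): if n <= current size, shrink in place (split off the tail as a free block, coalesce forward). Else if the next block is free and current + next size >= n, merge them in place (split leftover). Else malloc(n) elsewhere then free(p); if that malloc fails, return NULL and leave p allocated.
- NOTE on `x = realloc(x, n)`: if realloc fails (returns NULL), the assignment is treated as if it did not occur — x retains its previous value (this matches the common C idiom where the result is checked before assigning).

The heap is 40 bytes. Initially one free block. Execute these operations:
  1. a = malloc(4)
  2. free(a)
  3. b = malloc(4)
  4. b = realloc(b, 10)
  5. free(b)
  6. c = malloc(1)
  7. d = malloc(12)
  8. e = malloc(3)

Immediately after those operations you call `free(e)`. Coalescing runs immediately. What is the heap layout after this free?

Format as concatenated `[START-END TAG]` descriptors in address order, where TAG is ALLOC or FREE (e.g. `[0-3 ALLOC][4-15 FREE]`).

Answer: [0-0 ALLOC][1-12 ALLOC][13-39 FREE]

Derivation:
Op 1: a = malloc(4) -> a = 0; heap: [0-3 ALLOC][4-39 FREE]
Op 2: free(a) -> (freed a); heap: [0-39 FREE]
Op 3: b = malloc(4) -> b = 0; heap: [0-3 ALLOC][4-39 FREE]
Op 4: b = realloc(b, 10) -> b = 0; heap: [0-9 ALLOC][10-39 FREE]
Op 5: free(b) -> (freed b); heap: [0-39 FREE]
Op 6: c = malloc(1) -> c = 0; heap: [0-0 ALLOC][1-39 FREE]
Op 7: d = malloc(12) -> d = 1; heap: [0-0 ALLOC][1-12 ALLOC][13-39 FREE]
Op 8: e = malloc(3) -> e = 13; heap: [0-0 ALLOC][1-12 ALLOC][13-15 ALLOC][16-39 FREE]
free(e): e = 13 -> block [13-15 ALLOC]; mark free, coalesce with adjacent free neighbors -> [0-0 ALLOC][1-12 ALLOC][13-39 FREE]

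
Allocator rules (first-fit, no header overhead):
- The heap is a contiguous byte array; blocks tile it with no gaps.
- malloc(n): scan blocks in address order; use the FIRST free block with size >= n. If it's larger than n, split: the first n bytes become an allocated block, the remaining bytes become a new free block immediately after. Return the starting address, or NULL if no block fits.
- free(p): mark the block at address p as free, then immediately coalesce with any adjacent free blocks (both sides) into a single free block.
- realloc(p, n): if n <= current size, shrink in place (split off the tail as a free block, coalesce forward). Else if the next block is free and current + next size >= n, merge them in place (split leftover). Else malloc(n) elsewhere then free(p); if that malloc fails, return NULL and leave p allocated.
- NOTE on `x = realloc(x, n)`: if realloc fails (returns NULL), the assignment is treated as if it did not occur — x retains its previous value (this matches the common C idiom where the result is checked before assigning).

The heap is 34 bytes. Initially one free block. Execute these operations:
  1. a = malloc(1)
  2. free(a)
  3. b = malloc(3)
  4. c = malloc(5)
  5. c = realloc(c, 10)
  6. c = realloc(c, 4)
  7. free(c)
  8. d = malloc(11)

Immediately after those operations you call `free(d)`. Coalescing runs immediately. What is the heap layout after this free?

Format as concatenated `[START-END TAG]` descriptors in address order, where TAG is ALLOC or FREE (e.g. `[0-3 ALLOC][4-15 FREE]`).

Answer: [0-2 ALLOC][3-33 FREE]

Derivation:
Op 1: a = malloc(1) -> a = 0; heap: [0-0 ALLOC][1-33 FREE]
Op 2: free(a) -> (freed a); heap: [0-33 FREE]
Op 3: b = malloc(3) -> b = 0; heap: [0-2 ALLOC][3-33 FREE]
Op 4: c = malloc(5) -> c = 3; heap: [0-2 ALLOC][3-7 ALLOC][8-33 FREE]
Op 5: c = realloc(c, 10) -> c = 3; heap: [0-2 ALLOC][3-12 ALLOC][13-33 FREE]
Op 6: c = realloc(c, 4) -> c = 3; heap: [0-2 ALLOC][3-6 ALLOC][7-33 FREE]
Op 7: free(c) -> (freed c); heap: [0-2 ALLOC][3-33 FREE]
Op 8: d = malloc(11) -> d = 3; heap: [0-2 ALLOC][3-13 ALLOC][14-33 FREE]
free(d): d = 3 -> block [3-13 ALLOC]; mark free, coalesce with adjacent free neighbors -> [0-2 ALLOC][3-33 FREE]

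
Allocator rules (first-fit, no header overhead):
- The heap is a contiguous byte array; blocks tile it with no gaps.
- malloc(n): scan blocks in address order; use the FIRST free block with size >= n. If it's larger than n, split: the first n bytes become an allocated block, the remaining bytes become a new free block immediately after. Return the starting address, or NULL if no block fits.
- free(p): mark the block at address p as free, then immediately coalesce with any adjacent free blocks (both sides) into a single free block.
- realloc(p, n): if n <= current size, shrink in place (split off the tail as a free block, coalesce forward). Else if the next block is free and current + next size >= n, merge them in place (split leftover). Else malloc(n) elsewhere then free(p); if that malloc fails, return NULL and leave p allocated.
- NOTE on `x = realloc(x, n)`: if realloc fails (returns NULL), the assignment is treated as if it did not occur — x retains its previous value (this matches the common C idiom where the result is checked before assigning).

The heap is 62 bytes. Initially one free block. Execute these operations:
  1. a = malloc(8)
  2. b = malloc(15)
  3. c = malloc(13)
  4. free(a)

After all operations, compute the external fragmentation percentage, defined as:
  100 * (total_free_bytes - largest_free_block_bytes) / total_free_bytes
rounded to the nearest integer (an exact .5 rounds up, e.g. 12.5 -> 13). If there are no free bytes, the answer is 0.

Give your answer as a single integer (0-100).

Answer: 24

Derivation:
Op 1: a = malloc(8) -> a = 0; heap: [0-7 ALLOC][8-61 FREE]
Op 2: b = malloc(15) -> b = 8; heap: [0-7 ALLOC][8-22 ALLOC][23-61 FREE]
Op 3: c = malloc(13) -> c = 23; heap: [0-7 ALLOC][8-22 ALLOC][23-35 ALLOC][36-61 FREE]
Op 4: free(a) -> (freed a); heap: [0-7 FREE][8-22 ALLOC][23-35 ALLOC][36-61 FREE]
Free blocks: [8 26] total_free=34 largest=26 -> 100*(34-26)/34 = 800/34 ≈ 23.529 -> rounds to 24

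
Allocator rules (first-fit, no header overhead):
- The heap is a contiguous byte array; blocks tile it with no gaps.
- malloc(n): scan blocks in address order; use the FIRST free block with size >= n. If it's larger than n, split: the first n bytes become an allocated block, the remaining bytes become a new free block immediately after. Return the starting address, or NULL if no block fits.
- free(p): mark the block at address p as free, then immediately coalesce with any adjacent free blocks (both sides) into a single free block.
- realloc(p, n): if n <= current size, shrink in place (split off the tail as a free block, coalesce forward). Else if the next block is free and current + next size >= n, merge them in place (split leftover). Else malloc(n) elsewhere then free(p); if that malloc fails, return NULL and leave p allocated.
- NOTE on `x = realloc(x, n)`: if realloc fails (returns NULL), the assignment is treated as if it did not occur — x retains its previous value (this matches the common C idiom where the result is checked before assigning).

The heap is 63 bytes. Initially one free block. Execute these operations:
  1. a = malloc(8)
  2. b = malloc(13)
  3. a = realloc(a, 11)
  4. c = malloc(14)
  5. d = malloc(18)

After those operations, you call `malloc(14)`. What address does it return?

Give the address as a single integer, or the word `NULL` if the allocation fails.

Answer: 46

Derivation:
Op 1: a = malloc(8) -> a = 0; heap: [0-7 ALLOC][8-62 FREE]
Op 2: b = malloc(13) -> b = 8; heap: [0-7 ALLOC][8-20 ALLOC][21-62 FREE]
Op 3: a = realloc(a, 11) -> a = 21; heap: [0-7 FREE][8-20 ALLOC][21-31 ALLOC][32-62 FREE]
Op 4: c = malloc(14) -> c = 32; heap: [0-7 FREE][8-20 ALLOC][21-31 ALLOC][32-45 ALLOC][46-62 FREE]
Op 5: d = malloc(18) -> d = NULL; heap: [0-7 FREE][8-20 ALLOC][21-31 ALLOC][32-45 ALLOC][46-62 FREE]
malloc(14): first-fit scan over [0-7 FREE][8-20 ALLOC][21-31 ALLOC][32-45 ALLOC][46-62 FREE] -> 46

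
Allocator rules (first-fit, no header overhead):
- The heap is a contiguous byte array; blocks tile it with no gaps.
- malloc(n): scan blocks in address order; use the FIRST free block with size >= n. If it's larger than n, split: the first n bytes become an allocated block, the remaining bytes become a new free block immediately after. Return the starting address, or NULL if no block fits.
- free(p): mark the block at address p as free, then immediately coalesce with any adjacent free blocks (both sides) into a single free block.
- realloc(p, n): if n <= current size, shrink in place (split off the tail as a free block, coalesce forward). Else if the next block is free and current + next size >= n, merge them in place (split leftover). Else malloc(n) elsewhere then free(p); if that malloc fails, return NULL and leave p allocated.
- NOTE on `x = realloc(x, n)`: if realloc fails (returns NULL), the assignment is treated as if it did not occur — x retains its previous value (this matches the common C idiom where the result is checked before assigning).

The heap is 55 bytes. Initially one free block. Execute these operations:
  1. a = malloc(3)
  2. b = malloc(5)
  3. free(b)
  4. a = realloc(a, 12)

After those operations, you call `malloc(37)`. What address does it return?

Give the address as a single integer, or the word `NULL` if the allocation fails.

Op 1: a = malloc(3) -> a = 0; heap: [0-2 ALLOC][3-54 FREE]
Op 2: b = malloc(5) -> b = 3; heap: [0-2 ALLOC][3-7 ALLOC][8-54 FREE]
Op 3: free(b) -> (freed b); heap: [0-2 ALLOC][3-54 FREE]
Op 4: a = realloc(a, 12) -> a = 0; heap: [0-11 ALLOC][12-54 FREE]
malloc(37): first-fit scan over [0-11 ALLOC][12-54 FREE] -> 12

Answer: 12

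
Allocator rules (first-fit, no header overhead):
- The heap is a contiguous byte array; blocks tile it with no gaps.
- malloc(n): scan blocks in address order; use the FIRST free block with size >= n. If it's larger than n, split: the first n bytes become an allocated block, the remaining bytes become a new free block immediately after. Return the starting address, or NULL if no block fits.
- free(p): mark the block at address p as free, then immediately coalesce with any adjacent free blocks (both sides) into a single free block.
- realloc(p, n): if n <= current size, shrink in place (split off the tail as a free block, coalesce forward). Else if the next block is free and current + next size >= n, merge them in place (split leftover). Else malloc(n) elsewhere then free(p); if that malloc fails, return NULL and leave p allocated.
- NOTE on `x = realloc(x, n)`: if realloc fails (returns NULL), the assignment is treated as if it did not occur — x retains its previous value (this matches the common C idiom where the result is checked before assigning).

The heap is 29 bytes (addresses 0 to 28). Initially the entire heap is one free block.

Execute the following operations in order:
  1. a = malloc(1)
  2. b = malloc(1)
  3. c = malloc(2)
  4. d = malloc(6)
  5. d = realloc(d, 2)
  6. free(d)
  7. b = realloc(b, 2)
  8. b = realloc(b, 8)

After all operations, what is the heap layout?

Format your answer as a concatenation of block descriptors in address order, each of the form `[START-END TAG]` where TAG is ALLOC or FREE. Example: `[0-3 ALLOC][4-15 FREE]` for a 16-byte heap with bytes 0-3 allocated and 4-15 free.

Op 1: a = malloc(1) -> a = 0; heap: [0-0 ALLOC][1-28 FREE]
Op 2: b = malloc(1) -> b = 1; heap: [0-0 ALLOC][1-1 ALLOC][2-28 FREE]
Op 3: c = malloc(2) -> c = 2; heap: [0-0 ALLOC][1-1 ALLOC][2-3 ALLOC][4-28 FREE]
Op 4: d = malloc(6) -> d = 4; heap: [0-0 ALLOC][1-1 ALLOC][2-3 ALLOC][4-9 ALLOC][10-28 FREE]
Op 5: d = realloc(d, 2) -> d = 4; heap: [0-0 ALLOC][1-1 ALLOC][2-3 ALLOC][4-5 ALLOC][6-28 FREE]
Op 6: free(d) -> (freed d); heap: [0-0 ALLOC][1-1 ALLOC][2-3 ALLOC][4-28 FREE]
Op 7: b = realloc(b, 2) -> b = 4; heap: [0-0 ALLOC][1-1 FREE][2-3 ALLOC][4-5 ALLOC][6-28 FREE]
Op 8: b = realloc(b, 8) -> b = 4; heap: [0-0 ALLOC][1-1 FREE][2-3 ALLOC][4-11 ALLOC][12-28 FREE]

Answer: [0-0 ALLOC][1-1 FREE][2-3 ALLOC][4-11 ALLOC][12-28 FREE]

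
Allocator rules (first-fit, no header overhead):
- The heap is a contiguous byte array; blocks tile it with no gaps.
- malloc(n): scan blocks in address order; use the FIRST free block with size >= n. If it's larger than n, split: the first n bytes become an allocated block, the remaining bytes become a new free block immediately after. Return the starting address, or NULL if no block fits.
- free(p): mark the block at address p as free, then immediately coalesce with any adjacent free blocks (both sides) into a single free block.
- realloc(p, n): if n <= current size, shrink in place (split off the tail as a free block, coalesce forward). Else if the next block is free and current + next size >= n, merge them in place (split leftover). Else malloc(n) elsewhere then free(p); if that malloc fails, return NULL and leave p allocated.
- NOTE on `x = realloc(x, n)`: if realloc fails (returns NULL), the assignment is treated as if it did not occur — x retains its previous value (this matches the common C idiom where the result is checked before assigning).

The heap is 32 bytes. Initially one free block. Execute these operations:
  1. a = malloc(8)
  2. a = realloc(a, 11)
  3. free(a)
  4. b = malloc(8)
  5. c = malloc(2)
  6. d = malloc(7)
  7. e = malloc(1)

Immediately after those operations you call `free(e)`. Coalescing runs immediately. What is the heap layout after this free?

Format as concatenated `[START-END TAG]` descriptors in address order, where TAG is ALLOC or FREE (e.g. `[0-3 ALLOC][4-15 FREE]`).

Answer: [0-7 ALLOC][8-9 ALLOC][10-16 ALLOC][17-31 FREE]

Derivation:
Op 1: a = malloc(8) -> a = 0; heap: [0-7 ALLOC][8-31 FREE]
Op 2: a = realloc(a, 11) -> a = 0; heap: [0-10 ALLOC][11-31 FREE]
Op 3: free(a) -> (freed a); heap: [0-31 FREE]
Op 4: b = malloc(8) -> b = 0; heap: [0-7 ALLOC][8-31 FREE]
Op 5: c = malloc(2) -> c = 8; heap: [0-7 ALLOC][8-9 ALLOC][10-31 FREE]
Op 6: d = malloc(7) -> d = 10; heap: [0-7 ALLOC][8-9 ALLOC][10-16 ALLOC][17-31 FREE]
Op 7: e = malloc(1) -> e = 17; heap: [0-7 ALLOC][8-9 ALLOC][10-16 ALLOC][17-17 ALLOC][18-31 FREE]
free(e): e = 17 -> block [17-17 ALLOC]; mark free, coalesce with adjacent free neighbors -> [0-7 ALLOC][8-9 ALLOC][10-16 ALLOC][17-31 FREE]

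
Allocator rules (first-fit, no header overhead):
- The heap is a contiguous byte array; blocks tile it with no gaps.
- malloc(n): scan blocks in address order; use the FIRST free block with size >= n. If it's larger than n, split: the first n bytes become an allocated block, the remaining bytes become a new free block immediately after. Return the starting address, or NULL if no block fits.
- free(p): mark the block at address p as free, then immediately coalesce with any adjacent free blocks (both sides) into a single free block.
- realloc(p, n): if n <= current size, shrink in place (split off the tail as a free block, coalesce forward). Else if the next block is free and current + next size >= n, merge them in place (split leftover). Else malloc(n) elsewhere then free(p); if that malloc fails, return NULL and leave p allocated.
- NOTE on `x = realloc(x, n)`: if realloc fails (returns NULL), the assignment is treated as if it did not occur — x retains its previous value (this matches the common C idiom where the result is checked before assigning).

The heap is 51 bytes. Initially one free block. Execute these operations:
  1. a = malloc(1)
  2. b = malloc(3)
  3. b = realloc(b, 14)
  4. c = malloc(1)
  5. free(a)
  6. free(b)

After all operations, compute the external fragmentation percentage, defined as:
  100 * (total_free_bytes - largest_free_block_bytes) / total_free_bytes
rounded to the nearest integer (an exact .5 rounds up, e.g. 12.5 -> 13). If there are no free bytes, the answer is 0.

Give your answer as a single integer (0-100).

Op 1: a = malloc(1) -> a = 0; heap: [0-0 ALLOC][1-50 FREE]
Op 2: b = malloc(3) -> b = 1; heap: [0-0 ALLOC][1-3 ALLOC][4-50 FREE]
Op 3: b = realloc(b, 14) -> b = 1; heap: [0-0 ALLOC][1-14 ALLOC][15-50 FREE]
Op 4: c = malloc(1) -> c = 15; heap: [0-0 ALLOC][1-14 ALLOC][15-15 ALLOC][16-50 FREE]
Op 5: free(a) -> (freed a); heap: [0-0 FREE][1-14 ALLOC][15-15 ALLOC][16-50 FREE]
Op 6: free(b) -> (freed b); heap: [0-14 FREE][15-15 ALLOC][16-50 FREE]
Free blocks: [15 35] total_free=50 largest=35 -> 100*(50-35)/50 = 1500/50 = 30

Answer: 30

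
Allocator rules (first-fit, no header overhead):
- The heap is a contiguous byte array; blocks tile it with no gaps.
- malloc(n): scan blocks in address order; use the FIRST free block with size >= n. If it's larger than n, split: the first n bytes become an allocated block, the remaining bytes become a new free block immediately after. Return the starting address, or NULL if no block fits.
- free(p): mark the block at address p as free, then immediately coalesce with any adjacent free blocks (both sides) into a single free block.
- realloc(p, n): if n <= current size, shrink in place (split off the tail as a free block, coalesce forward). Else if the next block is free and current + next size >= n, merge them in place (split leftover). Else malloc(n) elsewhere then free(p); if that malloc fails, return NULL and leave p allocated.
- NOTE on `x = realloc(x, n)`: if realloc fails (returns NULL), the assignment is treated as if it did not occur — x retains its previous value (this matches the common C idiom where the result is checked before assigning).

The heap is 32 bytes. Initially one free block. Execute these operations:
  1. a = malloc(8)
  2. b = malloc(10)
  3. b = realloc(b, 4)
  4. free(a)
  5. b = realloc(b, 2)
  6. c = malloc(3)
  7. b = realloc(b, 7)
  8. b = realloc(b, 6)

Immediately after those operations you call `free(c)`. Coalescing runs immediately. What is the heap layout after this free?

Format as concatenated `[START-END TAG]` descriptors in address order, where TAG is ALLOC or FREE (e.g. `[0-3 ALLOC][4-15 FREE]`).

Op 1: a = malloc(8) -> a = 0; heap: [0-7 ALLOC][8-31 FREE]
Op 2: b = malloc(10) -> b = 8; heap: [0-7 ALLOC][8-17 ALLOC][18-31 FREE]
Op 3: b = realloc(b, 4) -> b = 8; heap: [0-7 ALLOC][8-11 ALLOC][12-31 FREE]
Op 4: free(a) -> (freed a); heap: [0-7 FREE][8-11 ALLOC][12-31 FREE]
Op 5: b = realloc(b, 2) -> b = 8; heap: [0-7 FREE][8-9 ALLOC][10-31 FREE]
Op 6: c = malloc(3) -> c = 0; heap: [0-2 ALLOC][3-7 FREE][8-9 ALLOC][10-31 FREE]
Op 7: b = realloc(b, 7) -> b = 8; heap: [0-2 ALLOC][3-7 FREE][8-14 ALLOC][15-31 FREE]
Op 8: b = realloc(b, 6) -> b = 8; heap: [0-2 ALLOC][3-7 FREE][8-13 ALLOC][14-31 FREE]
free(c): c = 0 -> block [0-2 ALLOC]; mark free, coalesce with adjacent free neighbors -> [0-7 FREE][8-13 ALLOC][14-31 FREE]

Answer: [0-7 FREE][8-13 ALLOC][14-31 FREE]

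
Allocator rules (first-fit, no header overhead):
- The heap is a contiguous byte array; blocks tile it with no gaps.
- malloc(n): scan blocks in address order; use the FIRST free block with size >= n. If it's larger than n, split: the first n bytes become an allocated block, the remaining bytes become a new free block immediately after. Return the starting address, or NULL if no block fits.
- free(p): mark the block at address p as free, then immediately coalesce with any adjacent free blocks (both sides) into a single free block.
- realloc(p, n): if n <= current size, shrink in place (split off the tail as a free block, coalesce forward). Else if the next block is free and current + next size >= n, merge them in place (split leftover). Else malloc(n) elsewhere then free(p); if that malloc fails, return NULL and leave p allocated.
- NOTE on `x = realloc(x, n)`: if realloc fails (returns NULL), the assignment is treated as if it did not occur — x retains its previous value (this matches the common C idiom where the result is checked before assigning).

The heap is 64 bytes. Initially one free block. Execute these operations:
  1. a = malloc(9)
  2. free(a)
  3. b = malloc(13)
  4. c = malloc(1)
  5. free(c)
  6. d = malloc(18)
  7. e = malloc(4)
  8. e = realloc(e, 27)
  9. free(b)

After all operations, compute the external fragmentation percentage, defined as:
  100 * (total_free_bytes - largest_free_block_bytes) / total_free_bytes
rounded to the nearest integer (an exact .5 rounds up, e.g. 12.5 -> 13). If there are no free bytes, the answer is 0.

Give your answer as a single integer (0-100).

Answer: 32

Derivation:
Op 1: a = malloc(9) -> a = 0; heap: [0-8 ALLOC][9-63 FREE]
Op 2: free(a) -> (freed a); heap: [0-63 FREE]
Op 3: b = malloc(13) -> b = 0; heap: [0-12 ALLOC][13-63 FREE]
Op 4: c = malloc(1) -> c = 13; heap: [0-12 ALLOC][13-13 ALLOC][14-63 FREE]
Op 5: free(c) -> (freed c); heap: [0-12 ALLOC][13-63 FREE]
Op 6: d = malloc(18) -> d = 13; heap: [0-12 ALLOC][13-30 ALLOC][31-63 FREE]
Op 7: e = malloc(4) -> e = 31; heap: [0-12 ALLOC][13-30 ALLOC][31-34 ALLOC][35-63 FREE]
Op 8: e = realloc(e, 27) -> e = 31; heap: [0-12 ALLOC][13-30 ALLOC][31-57 ALLOC][58-63 FREE]
Op 9: free(b) -> (freed b); heap: [0-12 FREE][13-30 ALLOC][31-57 ALLOC][58-63 FREE]
Free blocks: [13 6] total_free=19 largest=13 -> 100*(19-13)/19 = 600/19 ≈ 31.579 -> rounds to 32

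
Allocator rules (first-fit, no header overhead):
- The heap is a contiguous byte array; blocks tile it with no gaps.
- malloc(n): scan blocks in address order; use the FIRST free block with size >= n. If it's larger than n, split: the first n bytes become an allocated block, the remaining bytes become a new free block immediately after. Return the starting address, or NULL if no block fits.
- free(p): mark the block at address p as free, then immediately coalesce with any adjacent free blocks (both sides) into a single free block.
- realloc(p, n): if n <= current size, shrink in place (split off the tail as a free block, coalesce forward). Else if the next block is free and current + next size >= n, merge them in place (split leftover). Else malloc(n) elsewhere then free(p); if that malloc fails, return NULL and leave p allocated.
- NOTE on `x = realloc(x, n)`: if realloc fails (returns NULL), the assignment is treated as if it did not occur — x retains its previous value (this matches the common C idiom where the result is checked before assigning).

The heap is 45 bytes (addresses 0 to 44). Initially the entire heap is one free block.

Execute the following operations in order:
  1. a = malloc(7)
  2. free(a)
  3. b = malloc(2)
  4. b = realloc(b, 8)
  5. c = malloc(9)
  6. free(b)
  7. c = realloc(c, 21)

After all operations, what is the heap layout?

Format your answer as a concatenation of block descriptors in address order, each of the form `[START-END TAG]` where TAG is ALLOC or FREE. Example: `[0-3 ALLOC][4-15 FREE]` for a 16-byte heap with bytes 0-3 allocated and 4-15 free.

Op 1: a = malloc(7) -> a = 0; heap: [0-6 ALLOC][7-44 FREE]
Op 2: free(a) -> (freed a); heap: [0-44 FREE]
Op 3: b = malloc(2) -> b = 0; heap: [0-1 ALLOC][2-44 FREE]
Op 4: b = realloc(b, 8) -> b = 0; heap: [0-7 ALLOC][8-44 FREE]
Op 5: c = malloc(9) -> c = 8; heap: [0-7 ALLOC][8-16 ALLOC][17-44 FREE]
Op 6: free(b) -> (freed b); heap: [0-7 FREE][8-16 ALLOC][17-44 FREE]
Op 7: c = realloc(c, 21) -> c = 8; heap: [0-7 FREE][8-28 ALLOC][29-44 FREE]

Answer: [0-7 FREE][8-28 ALLOC][29-44 FREE]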